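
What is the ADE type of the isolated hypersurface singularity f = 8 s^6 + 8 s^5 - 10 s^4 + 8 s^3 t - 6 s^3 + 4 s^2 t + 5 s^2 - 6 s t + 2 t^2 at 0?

A_1

The Hessian of f at 0 is [[10, -6], [-6, 4]] with rank 2, so corank 0. A Groebner basis of the Jacobian ideal J(f) in C{s,t} is {s, t}; counting standard monomials gives mu = 1. Corank 0: nondegenerate Morse point, so A_1.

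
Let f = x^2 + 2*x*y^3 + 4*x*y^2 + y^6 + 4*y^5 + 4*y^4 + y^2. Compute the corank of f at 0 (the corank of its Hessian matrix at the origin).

0

Hessian at 0 has rank 2.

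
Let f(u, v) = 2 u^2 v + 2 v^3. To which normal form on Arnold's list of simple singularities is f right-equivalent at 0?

D_{4}

The Hessian of f at 0 has rank 0. Corank 2; j^3 = 2*v*(u^2 + v^2) splits into three distinct lines over C (the quadratic factor has nonzero discriminant), so D_4.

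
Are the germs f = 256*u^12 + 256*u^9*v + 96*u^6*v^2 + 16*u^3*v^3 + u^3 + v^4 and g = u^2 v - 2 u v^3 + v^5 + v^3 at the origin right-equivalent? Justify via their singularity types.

No.

The Hessian of f at 0 has rank 0. Corank 2; j^3 = u^3 is a perfect cube, so E-series; the 4-jet and mu = 6 give E_6. The Hessian of g at 0 has rank 0. Corank 2; j^3 = v*(u^2 + v^2) splits into three distinct lines over C (the quadratic factor has nonzero discriminant), so D_4. f is E_6 but g is D_4, hence not right-equivalent.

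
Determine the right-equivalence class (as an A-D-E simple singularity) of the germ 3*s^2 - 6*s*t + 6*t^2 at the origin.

The Hessian of f at 0 has rank 2. Corank 0: nondegenerate Morse point, so A_1.

A1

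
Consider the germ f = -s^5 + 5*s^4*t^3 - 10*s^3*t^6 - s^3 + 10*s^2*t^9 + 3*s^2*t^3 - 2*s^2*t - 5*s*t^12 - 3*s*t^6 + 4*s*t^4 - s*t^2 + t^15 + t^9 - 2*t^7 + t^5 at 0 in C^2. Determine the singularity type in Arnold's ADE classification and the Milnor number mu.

The Hessian of f at 0 has rank 0. Corank 2; j^3 = -s*(s + t)^2 has shape L^2 M (L != M), so D-series; mu = 6 gives D_6.

Type D6, Milnor number mu = 6.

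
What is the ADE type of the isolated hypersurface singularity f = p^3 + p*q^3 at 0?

The Hessian of f at 0 has rank 0. Corank 2; j^3 = p^3 is a perfect cube, so E-series; the 4-jet and mu = 7 give E_7.

E_{7}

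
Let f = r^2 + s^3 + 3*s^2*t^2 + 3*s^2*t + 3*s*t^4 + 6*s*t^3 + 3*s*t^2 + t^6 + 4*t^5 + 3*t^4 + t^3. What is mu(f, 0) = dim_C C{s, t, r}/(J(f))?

The Hessian of f at 0 has rank 1. Corank 2; j^3 = (s + t)^3 is a perfect cube, so E-series; the 5-jet and mu = 8 give E_8.

8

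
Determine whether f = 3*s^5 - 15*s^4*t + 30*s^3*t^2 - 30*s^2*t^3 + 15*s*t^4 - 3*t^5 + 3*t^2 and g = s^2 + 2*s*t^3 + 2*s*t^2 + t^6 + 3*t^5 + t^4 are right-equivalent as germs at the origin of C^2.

Yes.

The Hessian of f at 0 has rank 1. Corank 1: A-series; mu = 4 gives A_4. The Hessian of g at 0 has rank 1. Corank 1: A-series; mu = 4 gives A_4. Both have type A_4, hence right-equivalent.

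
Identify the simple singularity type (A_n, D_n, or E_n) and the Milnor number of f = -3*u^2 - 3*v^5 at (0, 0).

Type A4, Milnor number mu = 4.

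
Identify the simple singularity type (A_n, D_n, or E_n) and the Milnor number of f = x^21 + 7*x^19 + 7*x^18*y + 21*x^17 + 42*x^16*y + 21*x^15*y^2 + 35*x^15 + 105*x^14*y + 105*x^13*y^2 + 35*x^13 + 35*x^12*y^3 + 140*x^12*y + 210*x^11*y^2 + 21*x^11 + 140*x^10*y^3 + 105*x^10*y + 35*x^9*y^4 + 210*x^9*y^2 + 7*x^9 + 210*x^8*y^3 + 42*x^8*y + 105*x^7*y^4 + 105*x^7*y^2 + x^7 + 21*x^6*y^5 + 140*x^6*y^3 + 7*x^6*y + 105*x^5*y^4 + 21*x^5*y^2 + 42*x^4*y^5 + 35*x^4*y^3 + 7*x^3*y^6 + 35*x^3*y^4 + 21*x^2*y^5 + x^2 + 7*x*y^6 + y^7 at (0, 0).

Type A6, Milnor number mu = 6.

The Hessian of f at 0 is [[2, 0], [0, 0]] with rank 1, so corank 1. A Groebner basis of the Jacobian ideal J(f) in C{x,y} is {y^6, x}; counting standard monomials gives mu = 6. Corank 1: A-series; mu = 6 gives A_6.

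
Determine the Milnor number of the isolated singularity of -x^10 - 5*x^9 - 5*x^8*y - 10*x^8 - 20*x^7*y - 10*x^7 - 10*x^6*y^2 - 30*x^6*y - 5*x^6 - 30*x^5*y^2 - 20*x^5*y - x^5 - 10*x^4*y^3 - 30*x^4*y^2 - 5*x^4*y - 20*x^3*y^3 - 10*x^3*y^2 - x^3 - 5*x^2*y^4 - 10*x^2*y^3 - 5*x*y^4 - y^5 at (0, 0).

The Hessian of f at 0 is [[0, 0], [0, 0]] with rank 0, so corank 2. A Groebner basis of the Jacobian ideal J(f) in C{x,y} is {y^5, x*y^3 + y^4/4, x^2}; counting standard monomials gives mu = 8. Corank 2; j^3 = -x^3 is a perfect cube, so E-series; the 5-jet and mu = 8 give E_8.

8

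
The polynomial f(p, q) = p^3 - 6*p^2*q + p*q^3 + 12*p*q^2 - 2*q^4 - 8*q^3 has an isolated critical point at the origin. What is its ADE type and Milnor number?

The Hessian of f at 0 is [[0, 0], [0, 0]] with rank 0, so corank 2. A Groebner basis of the Jacobian ideal J(f) in C{p,q} is {p^3 - 6*p^2*q - 48*p^2 + 192*p*q - 192*q^2, 6*p^2 + p*q^2 - 24*p*q + 24*q^2, 3*p^2 - 12*p*q + q^3 + 12*q^2}; counting standard monomials gives mu = 7. Corank 2; j^3 = (p - 2*q)^3 is a perfect cube, so E-series; the 4-jet and mu = 7 give E_7.

Type E_{7}, Milnor number mu = 7.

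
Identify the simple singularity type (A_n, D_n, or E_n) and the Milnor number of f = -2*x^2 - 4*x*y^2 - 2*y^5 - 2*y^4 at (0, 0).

Type A_4, Milnor number mu = 4.

The Hessian of f at 0 is [[-4, 0], [0, 0]] with rank 1, so corank 1. A Groebner basis of the Jacobian ideal J(f) in C{x,y} is {x^2, x + y^2}; counting standard monomials gives mu = 4. Corank 1: A-series; mu = 4 gives A_4.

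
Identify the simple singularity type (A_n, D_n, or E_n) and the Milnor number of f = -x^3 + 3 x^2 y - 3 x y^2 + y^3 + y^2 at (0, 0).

The Hessian of f at 0 has rank 1. Corank 1: A-series; mu = 2 gives A_2.

Type A_{2}, Milnor number mu = 2.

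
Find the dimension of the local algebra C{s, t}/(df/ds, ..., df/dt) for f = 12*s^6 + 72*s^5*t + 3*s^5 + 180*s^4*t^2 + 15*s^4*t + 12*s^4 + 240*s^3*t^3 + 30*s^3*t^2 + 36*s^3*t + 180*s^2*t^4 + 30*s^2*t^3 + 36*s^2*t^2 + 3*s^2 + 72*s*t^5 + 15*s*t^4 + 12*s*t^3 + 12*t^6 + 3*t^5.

4

The Hessian of f at 0 has rank 1. Corank 1: A-series; mu = 4 gives A_4.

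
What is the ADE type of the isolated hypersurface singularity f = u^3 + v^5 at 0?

E_8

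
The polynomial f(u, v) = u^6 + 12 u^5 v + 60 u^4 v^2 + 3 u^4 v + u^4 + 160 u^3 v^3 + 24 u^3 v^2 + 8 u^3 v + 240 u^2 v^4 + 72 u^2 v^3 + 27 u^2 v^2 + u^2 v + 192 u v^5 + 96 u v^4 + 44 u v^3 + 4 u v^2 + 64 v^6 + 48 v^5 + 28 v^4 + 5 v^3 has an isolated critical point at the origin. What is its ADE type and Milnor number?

Type D_4, Milnor number mu = 4.

The Hessian of f at 0 has rank 0. Corank 2; j^3 = v*(u^2 + 4*u*v + 5*v^2) splits into three distinct lines over C (the quadratic factor has nonzero discriminant), so D_4.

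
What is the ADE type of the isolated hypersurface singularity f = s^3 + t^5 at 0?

E_{8}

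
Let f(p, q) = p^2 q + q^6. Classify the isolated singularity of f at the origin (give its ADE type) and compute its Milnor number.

The Hessian of f at 0 is [[0, 0], [0, 0]] with rank 0, so corank 2. A Groebner basis of the Jacobian ideal J(f) in C{p,q} is {p^2/6 + q^5, p^3, p*q}; counting standard monomials gives mu = 7. Corank 2; j^3 = p^2*q has shape L^2 M (L != M), so D-series; mu = 7 gives D_7.

Type D_7, Milnor number mu = 7.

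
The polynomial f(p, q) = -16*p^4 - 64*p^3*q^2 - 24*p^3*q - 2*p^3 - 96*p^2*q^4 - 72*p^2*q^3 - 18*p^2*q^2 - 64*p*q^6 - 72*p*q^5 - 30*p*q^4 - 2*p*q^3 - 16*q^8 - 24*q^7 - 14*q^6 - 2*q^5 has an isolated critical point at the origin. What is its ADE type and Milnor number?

Type E_{7}, Milnor number mu = 7.

The Hessian of f at 0 has rank 0. Corank 2; j^3 = -2*p^3 is a perfect cube, so E-series; the 4-jet and mu = 7 give E_7.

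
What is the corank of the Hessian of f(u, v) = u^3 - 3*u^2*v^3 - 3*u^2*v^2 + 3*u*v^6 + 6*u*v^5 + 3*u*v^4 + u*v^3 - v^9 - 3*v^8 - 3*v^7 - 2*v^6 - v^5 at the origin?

2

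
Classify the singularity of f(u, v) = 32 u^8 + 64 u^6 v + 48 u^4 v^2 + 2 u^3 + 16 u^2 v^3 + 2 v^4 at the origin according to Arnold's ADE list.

E_{6}

The Hessian of f at 0 has rank 0. Corank 2; j^3 = 2*u^3 is a perfect cube, so E-series; the 4-jet and mu = 6 give E_6.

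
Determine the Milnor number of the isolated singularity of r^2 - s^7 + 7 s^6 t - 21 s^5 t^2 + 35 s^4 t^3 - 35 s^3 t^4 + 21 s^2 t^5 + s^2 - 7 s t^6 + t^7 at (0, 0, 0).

The Hessian of f at 0 is [[2, 0, 0], [0, 0, 0], [0, 0, 2]] with rank 2, so corank 1. A Groebner basis of the Jacobian ideal J(f) in C{s,t,r} is {t^6, s, r}; counting standard monomials gives mu = 6. Corank 1: A-series; mu = 6 gives A_6.

6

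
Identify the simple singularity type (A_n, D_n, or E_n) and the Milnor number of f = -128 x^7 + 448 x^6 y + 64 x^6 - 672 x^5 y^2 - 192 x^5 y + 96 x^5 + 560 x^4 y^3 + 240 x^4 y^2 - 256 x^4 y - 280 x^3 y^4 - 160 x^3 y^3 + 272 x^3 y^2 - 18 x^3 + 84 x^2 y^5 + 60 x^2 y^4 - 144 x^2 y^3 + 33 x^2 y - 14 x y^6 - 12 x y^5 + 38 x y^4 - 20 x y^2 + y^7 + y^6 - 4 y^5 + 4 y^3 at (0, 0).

The Hessian of f at 0 is [[0, 0], [0, 0]] with rank 0, so corank 2. A Groebner basis of the Jacobian ideal J(f) in C{x,y} is {-486*x^2 + 567*x*y + y^4 - 162*y^2, x^3 - 6*x^2 + 8*x*y - 8*y^3/27 - 8*y^2/3, x^2*y - 6*x^2 + 8*x*y - 4*y^3/9 - 8*y^2/3, -9*x^2/2 + x*y^2 + 6*x*y - 2*y^3/3 - 2*y^2}; counting standard monomials gives mu = 7. Corank 2; j^3 = -(2*x - y)*(3*x - 2*y)^2 has shape L^2 M (L != M), so D-series; mu = 7 gives D_7.

Type D_7, Milnor number mu = 7.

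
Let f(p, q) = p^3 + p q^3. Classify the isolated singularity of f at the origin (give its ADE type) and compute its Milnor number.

Type E7, Milnor number mu = 7.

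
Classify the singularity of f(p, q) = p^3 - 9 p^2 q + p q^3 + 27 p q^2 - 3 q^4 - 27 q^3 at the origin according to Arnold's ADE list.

E_{7}

The Hessian of f at 0 has rank 0. Corank 2; j^3 = (p - 3*q)^3 is a perfect cube, so E-series; the 4-jet and mu = 7 give E_7.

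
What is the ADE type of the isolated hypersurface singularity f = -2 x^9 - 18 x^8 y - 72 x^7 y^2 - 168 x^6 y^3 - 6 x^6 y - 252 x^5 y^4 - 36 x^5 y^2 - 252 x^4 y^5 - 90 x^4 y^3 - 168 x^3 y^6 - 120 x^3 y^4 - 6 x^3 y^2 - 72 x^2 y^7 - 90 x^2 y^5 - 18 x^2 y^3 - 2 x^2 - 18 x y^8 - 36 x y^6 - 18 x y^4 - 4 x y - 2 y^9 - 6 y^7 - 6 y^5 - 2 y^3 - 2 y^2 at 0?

A2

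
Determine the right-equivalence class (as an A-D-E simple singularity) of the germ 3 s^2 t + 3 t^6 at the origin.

D_{7}

The Hessian of f at 0 is [[0, 0], [0, 0]] with rank 0, so corank 2. A Groebner basis of the Jacobian ideal J(f) in C{s,t} is {s^2/6 + t^5, s^3, s*t}; counting standard monomials gives mu = 7. Corank 2; j^3 = 3*s^2*t has shape L^2 M (L != M), so D-series; mu = 7 gives D_7.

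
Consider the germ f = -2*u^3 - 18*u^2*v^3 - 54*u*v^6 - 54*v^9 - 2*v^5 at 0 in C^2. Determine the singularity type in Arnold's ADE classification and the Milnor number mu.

Type E_8, Milnor number mu = 8.

The Hessian of f at 0 has rank 0. Corank 2; j^3 = -2*u^3 is a perfect cube, so E-series; the 5-jet and mu = 8 give E_8.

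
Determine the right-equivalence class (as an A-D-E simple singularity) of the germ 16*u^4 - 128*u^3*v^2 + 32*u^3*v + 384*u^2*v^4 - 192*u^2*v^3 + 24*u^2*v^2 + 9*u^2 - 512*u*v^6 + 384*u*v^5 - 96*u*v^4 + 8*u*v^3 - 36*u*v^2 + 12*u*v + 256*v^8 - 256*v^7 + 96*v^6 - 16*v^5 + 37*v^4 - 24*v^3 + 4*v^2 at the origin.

A_{3}

The Hessian of f at 0 has rank 1. Corank 1: A-series; mu = 3 gives A_3.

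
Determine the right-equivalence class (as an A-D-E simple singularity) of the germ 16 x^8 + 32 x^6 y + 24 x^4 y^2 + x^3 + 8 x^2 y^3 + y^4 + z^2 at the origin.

The Hessian of f at 0 is [[0, 0, 0], [0, 0, 0], [0, 0, 2]] with rank 1, so corank 2. A Groebner basis of the Jacobian ideal J(f) in C{x,y,z} is {y^3, x^2, z}; counting standard monomials gives mu = 6. Corank 2; j^3 = x^3 is a perfect cube, so E-series; the 4-jet and mu = 6 give E_6.

E_6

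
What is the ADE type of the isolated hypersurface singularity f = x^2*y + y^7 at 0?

D_{8}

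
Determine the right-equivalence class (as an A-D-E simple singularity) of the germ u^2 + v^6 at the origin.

A5

The Hessian of f at 0 has rank 1. Corank 1: A-series; mu = 5 gives A_5.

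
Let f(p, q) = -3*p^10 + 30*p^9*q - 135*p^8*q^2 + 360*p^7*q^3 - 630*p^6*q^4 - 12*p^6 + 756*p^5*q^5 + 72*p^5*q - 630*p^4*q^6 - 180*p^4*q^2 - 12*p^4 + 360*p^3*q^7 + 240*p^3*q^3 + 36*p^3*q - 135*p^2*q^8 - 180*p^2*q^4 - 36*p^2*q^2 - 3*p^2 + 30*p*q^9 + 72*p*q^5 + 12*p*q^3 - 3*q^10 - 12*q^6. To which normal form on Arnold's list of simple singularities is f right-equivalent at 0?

A9

The Hessian of f at 0 has rank 1. Corank 1: A-series; mu = 9 gives A_9.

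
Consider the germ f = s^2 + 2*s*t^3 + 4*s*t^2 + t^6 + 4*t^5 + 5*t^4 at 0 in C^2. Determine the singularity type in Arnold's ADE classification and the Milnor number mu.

Type A_3, Milnor number mu = 3.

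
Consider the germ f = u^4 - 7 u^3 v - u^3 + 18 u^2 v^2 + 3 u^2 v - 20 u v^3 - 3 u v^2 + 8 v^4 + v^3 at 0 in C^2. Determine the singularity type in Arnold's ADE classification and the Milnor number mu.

The Hessian of f at 0 has rank 0. Corank 2; j^3 = -(u - v)^3 is a perfect cube, so E-series; the 4-jet and mu = 7 give E_7.

Type E7, Milnor number mu = 7.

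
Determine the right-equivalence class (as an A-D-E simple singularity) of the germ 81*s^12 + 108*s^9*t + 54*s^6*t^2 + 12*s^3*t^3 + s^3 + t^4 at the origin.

The Hessian of f at 0 has rank 0. Corank 2; j^3 = s^3 is a perfect cube, so E-series; the 4-jet and mu = 6 give E_6.

E6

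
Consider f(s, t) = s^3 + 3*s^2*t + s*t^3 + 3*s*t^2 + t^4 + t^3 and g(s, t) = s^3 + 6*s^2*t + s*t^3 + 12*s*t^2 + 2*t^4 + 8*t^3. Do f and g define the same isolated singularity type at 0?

The Hessian of f at 0 is [[0, 0], [0, 0]] with rank 0, so corank 2. A Groebner basis of the Jacobian ideal J(f) in C{s,t} is {s^3 + 3*s^2*t + 6*s^2 + 12*s*t + 6*t^2, -3*s^2 + s*t^2 - 6*s*t - 3*t^2, 3*s^2 + 6*s*t + t^3 + 3*t^2}; counting standard monomials gives mu = 7. Corank 2; j^3 = (s + t)^3 is a perfect cube, so E-series; the 4-jet and mu = 7 give E_7. The Hessian of g at 0 is [[0, 0], [0, 0]] with rank 0, so corank 2. A Groebner basis of the Jacobian ideal J(g) in C{s,t} is {s^3 + 6*s^2*t + 48*s^2 + 192*s*t + 192*t^2, -6*s^2 + s*t^2 - 24*s*t - 24*t^2, 3*s^2 + 12*s*t + t^3 + 12*t^2}; counting standard monomials gives mu = 7. Corank 2; j^3 = (s + 2*t)^3 is a perfect cube, so E-series; the 4-jet and mu = 7 give E_7. Both have type E_7, hence right-equivalent.

Yes.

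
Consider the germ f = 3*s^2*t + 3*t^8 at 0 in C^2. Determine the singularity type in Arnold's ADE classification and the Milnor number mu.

The Hessian of f at 0 is [[0, 0], [0, 0]] with rank 0, so corank 2. A Groebner basis of the Jacobian ideal J(f) in C{s,t} is {s^2/8 + t^7, s^3, s*t}; counting standard monomials gives mu = 9. Corank 2; j^3 = 3*s^2*t has shape L^2 M (L != M), so D-series; mu = 9 gives D_9.

Type D_{9}, Milnor number mu = 9.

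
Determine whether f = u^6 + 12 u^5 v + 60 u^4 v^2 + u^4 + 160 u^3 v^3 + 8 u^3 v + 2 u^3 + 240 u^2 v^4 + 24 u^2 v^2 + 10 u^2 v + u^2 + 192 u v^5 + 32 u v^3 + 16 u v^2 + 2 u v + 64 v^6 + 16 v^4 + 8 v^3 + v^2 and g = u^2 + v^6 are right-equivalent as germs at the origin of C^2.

Yes.

The Hessian of f at 0 is [[2, 2], [2, 2]] with rank 1, so corank 1. A Groebner basis of the Jacobian ideal J(f) in C{u,v} is {u*v^2 - 7*u*v - 3*u - 10*v^2 - 3*v, 5*u*v + 2*u + v^3 + 7*v^2 + 2*v, u^2 + 4*u*v + u + 4*v^2 + v}; counting standard monomials gives mu = 5. Corank 1: A-series; mu = 5 gives A_5. The Hessian of g at 0 is [[2, 0], [0, 0]] with rank 1, so corank 1. A Groebner basis of the Jacobian ideal J(g) in C{u,v} is {v^5, u}; counting standard monomials gives mu = 5. Corank 1: A-series; mu = 5 gives A_5. Both have type A_5, hence right-equivalent.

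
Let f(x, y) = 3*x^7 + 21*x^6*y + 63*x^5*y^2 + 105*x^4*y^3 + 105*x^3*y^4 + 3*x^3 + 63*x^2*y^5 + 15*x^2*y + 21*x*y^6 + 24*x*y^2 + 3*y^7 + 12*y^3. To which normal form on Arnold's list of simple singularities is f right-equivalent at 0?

D8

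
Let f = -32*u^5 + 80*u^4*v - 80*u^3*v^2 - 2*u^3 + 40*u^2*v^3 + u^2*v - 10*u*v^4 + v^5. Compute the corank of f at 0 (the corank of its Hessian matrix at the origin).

The Hessian at 0 is [[0, 0], [0, 0]] of rank 0; hence corank 2.

2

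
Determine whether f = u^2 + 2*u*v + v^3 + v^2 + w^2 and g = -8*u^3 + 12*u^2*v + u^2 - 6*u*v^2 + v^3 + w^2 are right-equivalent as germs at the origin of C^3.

The Hessian of f at 0 has rank 2. Corank 1: A-series; mu = 2 gives A_2. The Hessian of g at 0 has rank 2. Corank 1: A-series; mu = 2 gives A_2. Both have type A_2, hence right-equivalent.

Yes.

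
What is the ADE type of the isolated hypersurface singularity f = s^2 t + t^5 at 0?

The Hessian of f at 0 is [[0, 0], [0, 0]] with rank 0, so corank 2. A Groebner basis of the Jacobian ideal J(f) in C{s,t} is {s^2/5 + t^4, s^3, s*t}; counting standard monomials gives mu = 6. Corank 2; j^3 = s^2*t has shape L^2 M (L != M), so D-series; mu = 6 gives D_6.

D6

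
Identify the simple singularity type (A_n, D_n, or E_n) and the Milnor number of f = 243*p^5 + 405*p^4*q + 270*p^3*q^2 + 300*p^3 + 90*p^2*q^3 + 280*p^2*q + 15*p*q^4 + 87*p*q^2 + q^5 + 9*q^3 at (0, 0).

The Hessian of f at 0 has rank 0. Corank 2; j^3 = (3*p + q)*(10*p + 3*q)^2 has shape L^2 M (L != M), so D-series; mu = 6 gives D_6.

Type D_6, Milnor number mu = 6.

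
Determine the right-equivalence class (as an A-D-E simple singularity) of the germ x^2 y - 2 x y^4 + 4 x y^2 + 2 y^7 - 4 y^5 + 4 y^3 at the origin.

D_8

The Hessian of f at 0 has rank 0. Corank 2; j^3 = y*(x + 2*y)^2 has shape L^2 M (L != M), so D-series; mu = 8 gives D_8.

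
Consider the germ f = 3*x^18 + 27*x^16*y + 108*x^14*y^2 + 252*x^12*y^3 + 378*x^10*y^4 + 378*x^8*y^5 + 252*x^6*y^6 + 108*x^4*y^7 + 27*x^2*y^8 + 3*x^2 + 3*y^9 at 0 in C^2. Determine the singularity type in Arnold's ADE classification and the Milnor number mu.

Type A8, Milnor number mu = 8.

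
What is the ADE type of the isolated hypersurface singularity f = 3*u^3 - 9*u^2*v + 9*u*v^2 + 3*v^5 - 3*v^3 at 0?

E_8

The Hessian of f at 0 is [[0, 0], [0, 0]] with rank 0, so corank 2. A Groebner basis of the Jacobian ideal J(f) in C{u,v} is {v^4, u^2 - 2*u*v + v^2}; counting standard monomials gives mu = 8. Corank 2; j^3 = 3*(u - v)^3 is a perfect cube, so E-series; the 5-jet and mu = 8 give E_8.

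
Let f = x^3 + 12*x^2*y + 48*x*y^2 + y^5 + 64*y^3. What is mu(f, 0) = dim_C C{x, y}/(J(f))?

The Hessian of f at 0 is [[0, 0], [0, 0]] with rank 0, so corank 2. A Groebner basis of the Jacobian ideal J(f) in C{x,y} is {y^4, x^2 + 8*x*y + 16*y^2}; counting standard monomials gives mu = 8. Corank 2; j^3 = (x + 4*y)^3 is a perfect cube, so E-series; the 5-jet and mu = 8 give E_8.

8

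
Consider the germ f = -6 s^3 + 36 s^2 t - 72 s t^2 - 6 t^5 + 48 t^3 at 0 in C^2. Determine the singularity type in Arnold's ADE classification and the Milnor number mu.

Type E8, Milnor number mu = 8.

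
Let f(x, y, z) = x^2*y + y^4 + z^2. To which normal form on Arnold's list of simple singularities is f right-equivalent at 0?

D_{5}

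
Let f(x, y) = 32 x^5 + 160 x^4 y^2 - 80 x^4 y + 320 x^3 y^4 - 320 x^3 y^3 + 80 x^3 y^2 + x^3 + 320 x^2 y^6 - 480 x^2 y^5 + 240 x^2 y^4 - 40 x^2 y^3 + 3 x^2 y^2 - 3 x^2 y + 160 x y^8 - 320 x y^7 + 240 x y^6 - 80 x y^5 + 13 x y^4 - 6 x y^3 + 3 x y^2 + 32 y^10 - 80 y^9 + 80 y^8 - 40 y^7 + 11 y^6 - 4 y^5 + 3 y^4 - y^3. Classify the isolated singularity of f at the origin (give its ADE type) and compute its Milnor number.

The Hessian of f at 0 has rank 0. Corank 2; j^3 = (x - y)^3 is a perfect cube, so E-series; the 5-jet and mu = 8 give E_8.

Type E_{8}, Milnor number mu = 8.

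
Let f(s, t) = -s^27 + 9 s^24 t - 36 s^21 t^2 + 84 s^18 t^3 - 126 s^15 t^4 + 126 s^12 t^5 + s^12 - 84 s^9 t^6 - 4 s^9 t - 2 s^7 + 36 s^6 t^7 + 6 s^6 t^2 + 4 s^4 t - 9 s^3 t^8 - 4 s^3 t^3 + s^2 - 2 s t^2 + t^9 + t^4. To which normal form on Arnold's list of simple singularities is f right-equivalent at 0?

The Hessian of f at 0 is [[2, 0], [0, 0]] with rank 1, so corank 1. A Groebner basis of the Jacobian ideal J(f) in C{s,t} is {s^4, s^3*t + s/2 - t^2/2, -s^2 + s*t^2, -s*t + t^3}; counting standard monomials gives mu = 8. Corank 1: A-series; mu = 8 gives A_8.

A_8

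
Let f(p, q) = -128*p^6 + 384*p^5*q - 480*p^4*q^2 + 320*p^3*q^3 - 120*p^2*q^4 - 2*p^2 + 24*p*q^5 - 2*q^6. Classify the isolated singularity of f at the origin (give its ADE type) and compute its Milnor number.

The Hessian of f at 0 is [[-4, 0], [0, 0]] with rank 1, so corank 1. A Groebner basis of the Jacobian ideal J(f) in C{p,q} is {q^5, p}; counting standard monomials gives mu = 5. Corank 1: A-series; mu = 5 gives A_5.

Type A_5, Milnor number mu = 5.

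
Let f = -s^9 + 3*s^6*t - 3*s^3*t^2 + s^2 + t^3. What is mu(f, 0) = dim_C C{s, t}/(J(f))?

2

The Hessian of f at 0 is [[2, 0], [0, 0]] with rank 1, so corank 1. A Groebner basis of the Jacobian ideal J(f) in C{s,t} is {t^2, s}; counting standard monomials gives mu = 2. Corank 1: A-series; mu = 2 gives A_2.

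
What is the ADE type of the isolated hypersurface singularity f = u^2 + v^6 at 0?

The Hessian of f at 0 is [[2, 0], [0, 0]] with rank 1, so corank 1. A Groebner basis of the Jacobian ideal J(f) in C{u,v} is {v^5, u}; counting standard monomials gives mu = 5. Corank 1: A-series; mu = 5 gives A_5.

A_5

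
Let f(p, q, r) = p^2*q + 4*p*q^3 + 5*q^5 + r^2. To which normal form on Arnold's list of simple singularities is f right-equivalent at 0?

The Hessian of f at 0 is [[0, 0, 0], [0, 0, 0], [0, 0, 2]] with rank 1, so corank 2. A Groebner basis of the Jacobian ideal J(f) in C{p,q,r} is {p^3, p^2*q, -2*p^2 + p*q^2, p*q/2 + q^3, r}; counting standard monomials gives mu = 6. Corank 2; j^3 = p^2*q has shape L^2 M (L != M), so D-series; mu = 6 gives D_6.

D6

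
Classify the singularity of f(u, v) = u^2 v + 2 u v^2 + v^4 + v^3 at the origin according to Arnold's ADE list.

D_{5}

The Hessian of f at 0 has rank 0. Corank 2; j^3 = v*(u + v)^2 has shape L^2 M (L != M), so D-series; mu = 5 gives D_5.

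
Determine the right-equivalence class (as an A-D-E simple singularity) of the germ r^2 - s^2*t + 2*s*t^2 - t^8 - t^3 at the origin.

D_{9}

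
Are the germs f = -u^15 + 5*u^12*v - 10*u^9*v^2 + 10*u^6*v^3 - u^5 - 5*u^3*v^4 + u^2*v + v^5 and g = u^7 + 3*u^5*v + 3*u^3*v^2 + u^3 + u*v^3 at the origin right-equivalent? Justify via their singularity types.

The Hessian of f at 0 is [[0, 0], [0, 0]] with rank 0, so corank 2. A Groebner basis of the Jacobian ideal J(f) in C{u,v} is {u^2/5 + v^4, u^3, u*v}; counting standard monomials gives mu = 6. Corank 2; j^3 = u^2*v has shape L^2 M (L != M), so D-series; mu = 6 gives D_6. The Hessian of g at 0 is [[0, 0], [0, 0]] with rank 0, so corank 2. A Groebner basis of the Jacobian ideal J(g) in C{u,v} is {u^3, u*v^2, 3*u^2 + v^3}; counting standard monomials gives mu = 7. Corank 2; j^3 = u^3 is a perfect cube, so E-series; the 4-jet and mu = 7 give E_7. f is D_6 but g is E_7, hence not right-equivalent.

No.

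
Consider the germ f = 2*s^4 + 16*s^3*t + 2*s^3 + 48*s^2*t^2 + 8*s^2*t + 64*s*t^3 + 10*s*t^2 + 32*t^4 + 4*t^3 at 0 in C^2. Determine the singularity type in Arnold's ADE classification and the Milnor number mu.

The Hessian of f at 0 has rank 0. Corank 2; j^3 = 2*(s + t)^2*(s + 2*t) has shape L^2 M (L != M), so D-series; mu = 5 gives D_5.

Type D_{5}, Milnor number mu = 5.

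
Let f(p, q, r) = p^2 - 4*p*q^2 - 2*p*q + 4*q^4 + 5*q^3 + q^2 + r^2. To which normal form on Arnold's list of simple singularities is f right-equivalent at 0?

A_{2}

The Hessian of f at 0 has rank 2. Corank 1: A-series; mu = 2 gives A_2.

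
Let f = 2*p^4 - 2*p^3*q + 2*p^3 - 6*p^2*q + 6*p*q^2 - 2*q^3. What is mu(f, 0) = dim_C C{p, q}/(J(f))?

The Hessian of f at 0 has rank 0. Corank 2; j^3 = 2*(p - q)^3 is a perfect cube, so E-series; the 4-jet and mu = 7 give E_7.

7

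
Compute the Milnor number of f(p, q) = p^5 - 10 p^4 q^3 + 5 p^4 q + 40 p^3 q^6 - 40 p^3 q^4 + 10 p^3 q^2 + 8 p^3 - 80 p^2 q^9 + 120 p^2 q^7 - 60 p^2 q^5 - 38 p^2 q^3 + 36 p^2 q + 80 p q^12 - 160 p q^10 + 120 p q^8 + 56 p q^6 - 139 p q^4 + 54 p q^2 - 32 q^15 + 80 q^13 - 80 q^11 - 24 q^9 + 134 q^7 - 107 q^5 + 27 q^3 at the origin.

The Hessian of f at 0 has rank 0. Corank 2; j^3 = (2*p + 3*q)^3 is a perfect cube, so E-series; the 5-jet and mu = 8 give E_8.

8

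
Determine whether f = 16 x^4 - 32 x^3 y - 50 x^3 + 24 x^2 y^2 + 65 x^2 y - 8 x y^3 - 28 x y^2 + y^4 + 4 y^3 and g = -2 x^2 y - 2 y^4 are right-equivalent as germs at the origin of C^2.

Yes.

The Hessian of f at 0 has rank 0. Corank 2; j^3 = -(2*x - y)*(5*x - 2*y)^2 has shape L^2 M (L != M), so D-series; mu = 5 gives D_5. The Hessian of g at 0 has rank 0. Corank 2; j^3 = -2*x^2*y has shape L^2 M (L != M), so D-series; mu = 5 gives D_5. Both have type D_5, hence right-equivalent.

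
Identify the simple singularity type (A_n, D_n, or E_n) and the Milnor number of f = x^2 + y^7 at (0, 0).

Type A_6, Milnor number mu = 6.

The Hessian of f at 0 is [[2, 0], [0, 0]] with rank 1, so corank 1. A Groebner basis of the Jacobian ideal J(f) in C{x,y} is {y^6, x}; counting standard monomials gives mu = 6. Corank 1: A-series; mu = 6 gives A_6.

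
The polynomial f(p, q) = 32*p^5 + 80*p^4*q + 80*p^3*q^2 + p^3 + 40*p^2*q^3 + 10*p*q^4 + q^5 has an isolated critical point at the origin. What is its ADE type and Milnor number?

Type E_8, Milnor number mu = 8.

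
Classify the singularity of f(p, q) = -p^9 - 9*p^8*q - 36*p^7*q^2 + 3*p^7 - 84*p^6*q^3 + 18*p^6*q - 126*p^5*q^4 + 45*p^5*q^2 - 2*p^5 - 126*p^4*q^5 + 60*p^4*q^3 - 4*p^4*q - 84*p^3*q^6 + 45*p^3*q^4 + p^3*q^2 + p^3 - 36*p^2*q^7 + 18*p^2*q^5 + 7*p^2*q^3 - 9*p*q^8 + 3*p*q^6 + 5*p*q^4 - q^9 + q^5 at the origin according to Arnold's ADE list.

The Hessian of f at 0 has rank 0. Corank 2; j^3 = p^3 is a perfect cube, so E-series; the 5-jet and mu = 8 give E_8.

E_{8}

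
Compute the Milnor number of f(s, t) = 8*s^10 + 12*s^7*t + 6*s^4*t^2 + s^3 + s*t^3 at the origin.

7

The Hessian of f at 0 is [[0, 0], [0, 0]] with rank 0, so corank 2. A Groebner basis of the Jacobian ideal J(f) in C{s,t} is {s^3, s*t^2, 3*s^2 + t^3}; counting standard monomials gives mu = 7. Corank 2; j^3 = s^3 is a perfect cube, so E-series; the 4-jet and mu = 7 give E_7.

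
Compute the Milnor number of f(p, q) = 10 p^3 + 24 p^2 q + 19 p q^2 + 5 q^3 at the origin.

The Hessian of f at 0 is [[0, 0], [0, 0]] with rank 0, so corank 2. A Groebner basis of the Jacobian ideal J(f) in C{p,q} is {q^3, p^2 - q^2/6, p*q + q^2/2}; counting standard monomials gives mu = 4. Corank 2; j^3 = (p + q)*(10*p^2 + 14*p*q + 5*q^2) splits into three distinct lines over C (the quadratic factor has nonzero discriminant), so D_4.

4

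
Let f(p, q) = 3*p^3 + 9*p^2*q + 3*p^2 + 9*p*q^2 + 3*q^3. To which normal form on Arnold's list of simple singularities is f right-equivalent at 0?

A_2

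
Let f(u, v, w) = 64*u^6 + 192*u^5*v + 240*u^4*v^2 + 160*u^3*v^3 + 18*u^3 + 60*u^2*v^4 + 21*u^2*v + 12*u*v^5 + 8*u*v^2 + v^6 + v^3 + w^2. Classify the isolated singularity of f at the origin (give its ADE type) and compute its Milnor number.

The Hessian of f at 0 has rank 1. Corank 2; j^3 = (2*u + v)*(3*u + v)^2 has shape L^2 M (L != M), so D-series; mu = 7 gives D_7.

Type D_7, Milnor number mu = 7.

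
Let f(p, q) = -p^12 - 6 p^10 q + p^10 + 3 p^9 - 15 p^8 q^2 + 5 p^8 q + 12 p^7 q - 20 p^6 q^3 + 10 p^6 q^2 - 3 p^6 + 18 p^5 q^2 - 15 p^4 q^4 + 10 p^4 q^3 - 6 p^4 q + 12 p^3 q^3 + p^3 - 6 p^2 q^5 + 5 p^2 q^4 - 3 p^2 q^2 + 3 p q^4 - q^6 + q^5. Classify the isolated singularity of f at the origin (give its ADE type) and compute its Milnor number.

Type E8, Milnor number mu = 8.

The Hessian of f at 0 has rank 0. Corank 2; j^3 = p^3 is a perfect cube, so E-series; the 5-jet and mu = 8 give E_8.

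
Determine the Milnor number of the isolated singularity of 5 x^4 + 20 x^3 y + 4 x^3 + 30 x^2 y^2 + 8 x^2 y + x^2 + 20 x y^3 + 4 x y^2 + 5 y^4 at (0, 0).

3

The Hessian of f at 0 is [[2, 0], [0, 0]] with rank 1, so corank 1. A Groebner basis of the Jacobian ideal J(f) in C{x,y} is {x^2, x*y, x/2 + y^2}; counting standard monomials gives mu = 3. Corank 1: A-series; mu = 3 gives A_3.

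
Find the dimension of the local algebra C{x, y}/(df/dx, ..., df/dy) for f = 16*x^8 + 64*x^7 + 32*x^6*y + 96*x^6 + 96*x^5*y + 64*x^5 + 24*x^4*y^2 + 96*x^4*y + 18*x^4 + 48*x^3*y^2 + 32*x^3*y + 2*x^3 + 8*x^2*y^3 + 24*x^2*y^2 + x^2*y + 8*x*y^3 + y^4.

The Hessian of f at 0 has rank 0. Corank 2; j^3 = x^2*(2*x + y) has shape L^2 M (L != M), so D-series; mu = 5 gives D_5.

5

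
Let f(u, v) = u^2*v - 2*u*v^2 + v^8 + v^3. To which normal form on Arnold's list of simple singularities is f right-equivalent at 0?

D9

The Hessian of f at 0 is [[0, 0], [0, 0]] with rank 0, so corank 2. A Groebner basis of the Jacobian ideal J(f) in C{u,v} is {u^2/8 + v^7 - v^2/8, u^3 - v^3, u*v - v^2}; counting standard monomials gives mu = 9. Corank 2; j^3 = v*(u - v)^2 has shape L^2 M (L != M), so D-series; mu = 9 gives D_9.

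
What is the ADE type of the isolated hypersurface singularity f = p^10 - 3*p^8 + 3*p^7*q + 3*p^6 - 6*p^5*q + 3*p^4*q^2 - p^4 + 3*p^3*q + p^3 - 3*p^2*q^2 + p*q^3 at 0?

E7

The Hessian of f at 0 has rank 0. Corank 2; j^3 = p^3 is a perfect cube, so E-series; the 4-jet and mu = 7 give E_7.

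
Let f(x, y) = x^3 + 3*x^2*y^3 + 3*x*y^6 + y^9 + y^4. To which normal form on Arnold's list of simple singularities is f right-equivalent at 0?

The Hessian of f at 0 is [[0, 0], [0, 0]] with rank 0, so corank 2. A Groebner basis of the Jacobian ideal J(f) in C{x,y} is {y^3, x^2}; counting standard monomials gives mu = 6. Corank 2; j^3 = x^3 is a perfect cube, so E-series; the 4-jet and mu = 6 give E_6.

E_{6}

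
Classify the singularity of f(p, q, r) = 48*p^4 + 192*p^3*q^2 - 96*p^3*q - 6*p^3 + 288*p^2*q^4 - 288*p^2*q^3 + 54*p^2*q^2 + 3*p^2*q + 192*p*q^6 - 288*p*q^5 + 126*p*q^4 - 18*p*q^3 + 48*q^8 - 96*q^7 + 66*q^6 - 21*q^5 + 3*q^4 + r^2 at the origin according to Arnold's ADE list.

D_{5}

The Hessian of f at 0 is [[0, 0, 0], [0, 0, 0], [0, 0, 2]] with rank 1, so corank 2. A Groebner basis of the Jacobian ideal J(f) in C{p,q,r} is {p*q^2, p*q/9 + q^3, p^2 - 4*p*q/9, r}; counting standard monomials gives mu = 5. Corank 2; j^3 = -3*p^2*(2*p - q) has shape L^2 M (L != M), so D-series; mu = 5 gives D_5.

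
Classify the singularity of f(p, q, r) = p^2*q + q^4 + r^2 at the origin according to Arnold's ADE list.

D_5

The Hessian of f at 0 is [[0, 0, 0], [0, 0, 0], [0, 0, 2]] with rank 1, so corank 2. A Groebner basis of the Jacobian ideal J(f) in C{p,q,r} is {p^3, p^2/4 + q^3, p*q, r}; counting standard monomials gives mu = 5. Corank 2; j^3 = p^2*q has shape L^2 M (L != M), so D-series; mu = 5 gives D_5.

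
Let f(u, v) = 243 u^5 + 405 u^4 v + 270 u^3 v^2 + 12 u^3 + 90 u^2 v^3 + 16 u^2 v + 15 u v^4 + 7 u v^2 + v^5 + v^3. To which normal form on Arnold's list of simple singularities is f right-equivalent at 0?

D_6

The Hessian of f at 0 is [[0, 0], [0, 0]] with rank 0, so corank 2. A Groebner basis of the Jacobian ideal J(f) in C{u,v} is {32*u*v/15 + v^4 + 16*v^2/15, u*v^2 + v^3/2, u^2 + 5*u*v/6 + v^2/6}; counting standard monomials gives mu = 6. Corank 2; j^3 = (2*u + v)^2*(3*u + v) has shape L^2 M (L != M), so D-series; mu = 6 gives D_6.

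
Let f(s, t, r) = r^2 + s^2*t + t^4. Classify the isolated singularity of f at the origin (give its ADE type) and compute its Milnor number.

Type D_5, Milnor number mu = 5.

The Hessian of f at 0 has rank 1. Corank 2; j^3 = s^2*t has shape L^2 M (L != M), so D-series; mu = 5 gives D_5.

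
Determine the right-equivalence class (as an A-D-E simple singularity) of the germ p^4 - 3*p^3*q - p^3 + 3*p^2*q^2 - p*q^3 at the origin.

The Hessian of f at 0 has rank 0. Corank 2; j^3 = -p^3 is a perfect cube, so E-series; the 4-jet and mu = 7 give E_7.

E_7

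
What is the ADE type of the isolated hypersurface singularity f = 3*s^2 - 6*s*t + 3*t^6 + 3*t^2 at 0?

A5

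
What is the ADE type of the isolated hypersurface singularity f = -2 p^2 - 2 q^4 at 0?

A_{3}

The Hessian of f at 0 has rank 1. Corank 1: A-series; mu = 3 gives A_3.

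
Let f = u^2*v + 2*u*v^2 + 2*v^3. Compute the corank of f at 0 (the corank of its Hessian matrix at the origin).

Hessian at 0 has rank 0.

2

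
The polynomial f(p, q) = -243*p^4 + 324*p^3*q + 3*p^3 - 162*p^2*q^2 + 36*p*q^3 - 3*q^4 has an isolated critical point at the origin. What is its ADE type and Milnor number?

The Hessian of f at 0 is [[0, 0], [0, 0]] with rank 0, so corank 2. A Groebner basis of the Jacobian ideal J(f) in C{p,q} is {q^4, p*q^2 - q^3/9, p^2}; counting standard monomials gives mu = 6. Corank 2; j^3 = 3*p^3 is a perfect cube, so E-series; the 4-jet and mu = 6 give E_6.

Type E6, Milnor number mu = 6.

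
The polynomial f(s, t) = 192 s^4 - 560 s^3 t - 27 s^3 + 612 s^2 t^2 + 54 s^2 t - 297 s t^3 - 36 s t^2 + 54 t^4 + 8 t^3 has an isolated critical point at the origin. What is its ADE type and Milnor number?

Type E7, Milnor number mu = 7.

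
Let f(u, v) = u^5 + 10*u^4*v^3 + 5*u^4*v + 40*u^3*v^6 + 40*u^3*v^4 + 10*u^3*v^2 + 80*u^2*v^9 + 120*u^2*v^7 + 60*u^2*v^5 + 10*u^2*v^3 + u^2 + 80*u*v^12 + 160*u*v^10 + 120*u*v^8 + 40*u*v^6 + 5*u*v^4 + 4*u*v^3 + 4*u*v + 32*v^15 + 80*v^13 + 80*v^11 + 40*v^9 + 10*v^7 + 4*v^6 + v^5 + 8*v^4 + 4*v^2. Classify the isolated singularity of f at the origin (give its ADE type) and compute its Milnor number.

The Hessian of f at 0 has rank 1. Corank 1: A-series; mu = 4 gives A_4.

Type A_4, Milnor number mu = 4.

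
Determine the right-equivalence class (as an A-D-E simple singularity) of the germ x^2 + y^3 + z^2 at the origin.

The Hessian of f at 0 has rank 2. Corank 1: A-series; mu = 2 gives A_2.

A2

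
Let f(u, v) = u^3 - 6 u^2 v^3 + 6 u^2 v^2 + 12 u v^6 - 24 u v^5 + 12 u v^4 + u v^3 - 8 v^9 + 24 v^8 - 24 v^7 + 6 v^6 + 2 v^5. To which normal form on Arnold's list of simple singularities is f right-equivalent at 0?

The Hessian of f at 0 is [[0, 0], [0, 0]] with rank 0, so corank 2. A Groebner basis of the Jacobian ideal J(f) in C{u,v} is {-u^2/4 + v^4 - v^3/12, u^3, u^2*v + u^2/12 + v^3/36, u^2/2 + u*v^2 + v^3/6}; counting standard monomials gives mu = 7. Corank 2; j^3 = u^3 is a perfect cube, so E-series; the 4-jet and mu = 7 give E_7.

E_7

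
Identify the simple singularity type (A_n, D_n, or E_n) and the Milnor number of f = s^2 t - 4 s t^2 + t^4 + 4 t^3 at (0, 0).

The Hessian of f at 0 is [[0, 0], [0, 0]] with rank 0, so corank 2. A Groebner basis of the Jacobian ideal J(f) in C{s,t} is {s^3 + 2*s^2 - 8*t^2, s^2/4 + t^3 - t^2, s*t - 2*t^2}; counting standard monomials gives mu = 5. Corank 2; j^3 = t*(s - 2*t)^2 has shape L^2 M (L != M), so D-series; mu = 5 gives D_5.

Type D_{5}, Milnor number mu = 5.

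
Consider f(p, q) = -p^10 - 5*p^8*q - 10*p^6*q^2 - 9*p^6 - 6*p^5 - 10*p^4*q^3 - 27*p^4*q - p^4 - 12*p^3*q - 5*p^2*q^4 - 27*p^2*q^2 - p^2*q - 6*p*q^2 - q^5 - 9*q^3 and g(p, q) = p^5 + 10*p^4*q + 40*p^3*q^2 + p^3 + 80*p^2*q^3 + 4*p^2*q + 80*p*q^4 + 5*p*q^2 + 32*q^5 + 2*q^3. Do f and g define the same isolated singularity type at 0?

The Hessian of f at 0 has rank 0. Corank 2; j^3 = -q*(p + 3*q)^2 has shape L^2 M (L != M), so D-series; mu = 6 gives D_6. The Hessian of g at 0 has rank 0. Corank 2; j^3 = (p + q)^2*(p + 2*q) has shape L^2 M (L != M), so D-series; mu = 6 gives D_6. Both have type D_6, hence right-equivalent.

Yes.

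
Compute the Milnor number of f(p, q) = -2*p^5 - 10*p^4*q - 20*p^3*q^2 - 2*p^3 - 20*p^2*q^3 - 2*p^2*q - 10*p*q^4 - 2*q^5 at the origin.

The Hessian of f at 0 is [[0, 0], [0, 0]] with rank 0, so corank 2. A Groebner basis of the Jacobian ideal J(f) in C{p,q} is {-p*q/5 + q^4, p*q^2, p^2 + p*q}; counting standard monomials gives mu = 6. Corank 2; j^3 = -2*p^2*(p + q) has shape L^2 M (L != M), so D-series; mu = 6 gives D_6.

6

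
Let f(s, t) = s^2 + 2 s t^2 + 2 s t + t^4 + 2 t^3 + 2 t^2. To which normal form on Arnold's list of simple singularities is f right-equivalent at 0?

A1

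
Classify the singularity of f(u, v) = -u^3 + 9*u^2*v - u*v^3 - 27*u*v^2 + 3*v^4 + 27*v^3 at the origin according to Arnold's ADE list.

The Hessian of f at 0 is [[0, 0], [0, 0]] with rank 0, so corank 2. A Groebner basis of the Jacobian ideal J(f) in C{u,v} is {u^3 - 9*u^2*v - 162*u^2 + 972*u*v - 1458*v^2, 9*u^2 + u*v^2 - 54*u*v + 81*v^2, 3*u^2 - 18*u*v + v^3 + 27*v^2}; counting standard monomials gives mu = 7. Corank 2; j^3 = -(u - 3*v)^3 is a perfect cube, so E-series; the 4-jet and mu = 7 give E_7.

E_7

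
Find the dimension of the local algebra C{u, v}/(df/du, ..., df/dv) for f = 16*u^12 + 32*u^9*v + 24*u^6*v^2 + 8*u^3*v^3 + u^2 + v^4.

The Hessian of f at 0 has rank 1. Corank 1: A-series; mu = 3 gives A_3.

3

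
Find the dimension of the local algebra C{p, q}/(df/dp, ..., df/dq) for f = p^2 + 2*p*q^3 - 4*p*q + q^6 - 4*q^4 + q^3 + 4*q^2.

The Hessian of f at 0 has rank 1. Corank 1: A-series; mu = 2 gives A_2.

2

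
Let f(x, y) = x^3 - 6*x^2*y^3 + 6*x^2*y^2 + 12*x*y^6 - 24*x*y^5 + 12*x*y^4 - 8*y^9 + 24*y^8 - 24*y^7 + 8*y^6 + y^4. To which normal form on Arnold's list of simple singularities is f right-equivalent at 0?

The Hessian of f at 0 is [[0, 0], [0, 0]] with rank 0, so corank 2. A Groebner basis of the Jacobian ideal J(f) in C{x,y} is {x^3, x^2*y, x^2/4 + x*y^2, y^3}; counting standard monomials gives mu = 6. Corank 2; j^3 = x^3 is a perfect cube, so E-series; the 4-jet and mu = 6 give E_6.

E6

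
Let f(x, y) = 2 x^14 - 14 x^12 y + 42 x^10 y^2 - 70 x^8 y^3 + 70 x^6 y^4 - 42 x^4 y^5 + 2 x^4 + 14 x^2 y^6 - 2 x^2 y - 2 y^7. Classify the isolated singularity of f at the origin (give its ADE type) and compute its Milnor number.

Type D8, Milnor number mu = 8.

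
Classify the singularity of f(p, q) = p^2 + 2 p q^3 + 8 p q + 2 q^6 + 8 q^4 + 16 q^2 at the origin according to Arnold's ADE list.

A_5

The Hessian of f at 0 has rank 1. Corank 1: A-series; mu = 5 gives A_5.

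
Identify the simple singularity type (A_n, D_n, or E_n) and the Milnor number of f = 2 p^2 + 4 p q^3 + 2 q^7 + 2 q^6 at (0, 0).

Type A_6, Milnor number mu = 6.

The Hessian of f at 0 is [[4, 0], [0, 0]] with rank 1, so corank 1. A Groebner basis of the Jacobian ideal J(f) in C{p,q} is {p + q^3, p^2}; counting standard monomials gives mu = 6. Corank 1: A-series; mu = 6 gives A_6.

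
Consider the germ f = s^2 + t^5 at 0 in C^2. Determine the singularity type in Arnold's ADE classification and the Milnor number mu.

Type A_4, Milnor number mu = 4.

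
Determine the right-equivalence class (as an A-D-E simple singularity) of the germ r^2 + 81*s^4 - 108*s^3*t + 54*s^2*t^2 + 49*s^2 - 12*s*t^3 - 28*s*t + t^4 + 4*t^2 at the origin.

A_3

The Hessian of f at 0 has rank 2. Corank 1: A-series; mu = 3 gives A_3.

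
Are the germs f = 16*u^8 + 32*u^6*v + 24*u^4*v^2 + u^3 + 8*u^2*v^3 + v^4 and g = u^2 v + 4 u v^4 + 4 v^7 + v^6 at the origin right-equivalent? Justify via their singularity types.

The Hessian of f at 0 has rank 0. Corank 2; j^3 = u^3 is a perfect cube, so E-series; the 4-jet and mu = 6 give E_6. The Hessian of g at 0 has rank 0. Corank 2; j^3 = u^2*v has shape L^2 M (L != M), so D-series; mu = 7 gives D_7. f is E_6 but g is D_7, hence not right-equivalent.

No.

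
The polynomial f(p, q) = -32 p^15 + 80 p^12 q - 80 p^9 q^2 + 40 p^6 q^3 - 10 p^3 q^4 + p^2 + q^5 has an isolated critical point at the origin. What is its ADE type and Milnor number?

Type A4, Milnor number mu = 4.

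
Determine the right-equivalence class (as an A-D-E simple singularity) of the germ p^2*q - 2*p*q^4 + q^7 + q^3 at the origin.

D_4

The Hessian of f at 0 has rank 0. Corank 2; j^3 = q*(p^2 + q^2) splits into three distinct lines over C (the quadratic factor has nonzero discriminant), so D_4.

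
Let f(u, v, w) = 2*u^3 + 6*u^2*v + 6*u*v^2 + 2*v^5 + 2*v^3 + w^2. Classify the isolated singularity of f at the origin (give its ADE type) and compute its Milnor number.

Type E_8, Milnor number mu = 8.

The Hessian of f at 0 has rank 1. Corank 2; j^3 = 2*(u + v)^3 is a perfect cube, so E-series; the 5-jet and mu = 8 give E_8.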